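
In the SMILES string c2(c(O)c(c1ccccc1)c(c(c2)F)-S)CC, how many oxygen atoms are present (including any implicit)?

The symbol for oxygen appears 1 time in the SMILES.

1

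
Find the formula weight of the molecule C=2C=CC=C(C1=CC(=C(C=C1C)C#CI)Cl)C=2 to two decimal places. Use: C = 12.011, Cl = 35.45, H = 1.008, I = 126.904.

352.60

Molecular formula: C15H10ClI.
M = 15×12.011 + 1×35.45 + 10×1.008 + 1×126.904 = 352.60 g/mol.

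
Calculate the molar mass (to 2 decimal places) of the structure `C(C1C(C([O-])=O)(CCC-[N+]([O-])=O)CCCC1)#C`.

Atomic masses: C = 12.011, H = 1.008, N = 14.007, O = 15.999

238.26

Molecular formula: C12H16NO4-.
M = 12×12.011 + 16×1.008 + 1×14.007 + 4×15.999 = 238.26 g/mol.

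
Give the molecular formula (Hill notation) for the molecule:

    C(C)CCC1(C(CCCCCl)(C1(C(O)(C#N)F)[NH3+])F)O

Heavy atoms from the SMILES: 13 C, 1 Cl, 2 F, 2 N, 2 O.
Implicit hydrogens by atom environment:
  7 × C: 2 H each → 14
  5 × C: no H
  2 × F: no H
  2 × O: 1 H each → 2
  1 × C: 3 H
  1 × Cl: no H
  1 × N (charge +1): 3 H
  1 × N: no H
  Total hydrogens = 22.
Net charge +1.
Molecular formula: C13H22ClF2N2O2+

C13H22ClF2N2O2+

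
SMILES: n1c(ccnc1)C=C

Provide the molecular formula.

C6H6N2

Heavy atoms from the SMILES: 6 C, 2 N.
Implicit hydrogens by atom environment:
  3 × C (aromatic): 1 H each → 3
  2 × N (aromatic): no H
  1 × C: 2 H
  1 × C: 1 H
  1 × C (aromatic): no H
  Total hydrogens = 6.
Molecular formula: C6H6N2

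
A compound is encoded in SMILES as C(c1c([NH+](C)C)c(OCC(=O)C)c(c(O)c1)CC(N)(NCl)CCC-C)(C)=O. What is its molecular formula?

C19H31ClN3O4+

Heavy atoms from the SMILES: 19 C, 1 Cl, 3 N, 4 O.
Implicit hydrogens by atom environment:
  5 × C: 3 H each → 15
  5 × C: 2 H each → 10
  5 × C (aromatic): no H
  3 × C: no H
  3 × O: no H
  1 × C (aromatic): 1 H
  1 × Cl: no H
  1 × N: 2 H
  1 × N (charge +1): 1 H
  1 × N: 1 H
  1 × O: 1 H
  Total hydrogens = 31.
Net charge +1.
Molecular formula: C19H31ClN3O4+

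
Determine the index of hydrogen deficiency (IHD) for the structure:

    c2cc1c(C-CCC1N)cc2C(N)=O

6

Molecular formula from the SMILES: C11H14N2O.
DoU = (2C + 2 + N − H − X)/2 = (2·11 + 2 + 2 − 14 − 0)/2 = 12/2 = 6.
(Structurally: 2 ring(s) + 4 π bond(s) = 6.)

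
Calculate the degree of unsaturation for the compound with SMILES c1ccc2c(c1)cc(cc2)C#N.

9

Molecular formula from the SMILES: C11H7N.
DoU = (2C + 2 + N − H − X)/2 = (2·11 + 2 + 1 − 7 − 0)/2 = 18/2 = 9.
(Structurally: 2 ring(s) + 7 π bond(s) = 9.)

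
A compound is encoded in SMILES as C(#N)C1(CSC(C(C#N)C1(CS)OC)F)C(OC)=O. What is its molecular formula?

Heavy atoms from the SMILES: 11 C, 1 F, 2 N, 3 O, 2 S.
Implicit hydrogens by atom environment:
  5 × C: no H
  3 × O: no H
  2 × C: 3 H each → 6
  2 × C: 2 H each → 4
  2 × C: 1 H each → 2
  2 × N: no H
  1 × F: no H
  1 × S: 1 H
  1 × S: no H
  Total hydrogens = 13.
Molecular formula: C11H13FN2O3S2

C11H13FN2O3S2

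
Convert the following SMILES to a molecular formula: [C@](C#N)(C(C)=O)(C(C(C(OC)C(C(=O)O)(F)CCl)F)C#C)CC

C15H18ClF2NO4

Heavy atoms from the SMILES: 15 C, 1 Cl, 2 F, 1 N, 4 O.
Implicit hydrogens by atom environment:
  6 × C: no H
  4 × C: 1 H each → 4
  3 × C: 3 H each → 9
  3 × O: no H
  2 × C: 2 H each → 4
  2 × F: no H
  1 × Cl: no H
  1 × N: no H
  1 × O: 1 H
  Total hydrogens = 18.
Molecular formula: C15H18ClF2NO4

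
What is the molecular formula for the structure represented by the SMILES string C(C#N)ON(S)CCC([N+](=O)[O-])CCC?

Heavy atoms from the SMILES: 8 C, 3 N, 3 O, 1 S.
Implicit hydrogens by atom environment:
  5 × C: 2 H each → 10
  2 × N: no H
  2 × O: no H
  1 × C: 3 H
  1 × C: 1 H
  1 × C: no H
  1 × N (charge +1): no H
  1 × O (charge -1): no H
  1 × S: 1 H
  Total hydrogens = 15.
Molecular formula: C8H15N3O3S

C8H15N3O3S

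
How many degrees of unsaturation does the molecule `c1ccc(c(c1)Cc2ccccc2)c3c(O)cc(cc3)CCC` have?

Molecular formula from the SMILES: C22H22O.
DoU = (2C + 2 + N − H − X)/2 = (2·22 + 2 + 0 − 22 − 0)/2 = 24/2 = 12.
(Structurally: 3 ring(s) + 9 π bond(s) = 12.)

12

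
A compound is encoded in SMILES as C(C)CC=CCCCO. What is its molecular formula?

Heavy atoms from the SMILES: 8 C, 1 O.
Implicit hydrogens by atom environment:
  5 × C: 2 H each → 10
  2 × C: 1 H each → 2
  1 × C: 3 H
  1 × O: 1 H
  Total hydrogens = 16.
Molecular formula: C8H16O

C8H16O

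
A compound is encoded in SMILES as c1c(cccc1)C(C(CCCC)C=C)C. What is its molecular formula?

Heavy atoms from the SMILES: 15 C.
Implicit hydrogens by atom environment:
  5 × C (aromatic): 1 H each → 5
  4 × C: 2 H each → 8
  3 × C: 1 H each → 3
  2 × C: 3 H each → 6
  1 × C (aromatic): no H
  Total hydrogens = 22.
Molecular formula: C15H22

C15H22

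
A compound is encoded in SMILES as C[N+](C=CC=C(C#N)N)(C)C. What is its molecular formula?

C8H14N3+

Heavy atoms from the SMILES: 8 C, 3 N.
Implicit hydrogens by atom environment:
  3 × C: 3 H each → 9
  3 × C: 1 H each → 3
  2 × C: no H
  1 × N: 2 H
  1 × N (charge +1): no H
  1 × N: no H
  Total hydrogens = 14.
Net charge +1.
Molecular formula: C8H14N3+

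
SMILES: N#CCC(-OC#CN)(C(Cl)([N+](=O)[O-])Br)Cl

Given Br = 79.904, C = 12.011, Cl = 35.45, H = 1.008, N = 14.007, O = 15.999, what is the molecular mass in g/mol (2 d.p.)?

Molecular formula: C6H4BrCl2N3O3.
M = 1×79.904 + 6×12.011 + 2×35.45 + 4×1.008 + 3×14.007 + 3×15.999 = 316.92 g/mol.

316.92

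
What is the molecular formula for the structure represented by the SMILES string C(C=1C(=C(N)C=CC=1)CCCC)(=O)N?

Heavy atoms from the SMILES: 11 C, 2 N, 1 O.
Implicit hydrogens by atom environment:
  3 × C: 2 H each → 6
  3 × C (aromatic): 1 H each → 3
  3 × C (aromatic): no H
  2 × N: 2 H each → 4
  1 × C: 3 H
  1 × C: no H
  1 × O: no H
  Total hydrogens = 16.
Molecular formula: C11H16N2O

C11H16N2O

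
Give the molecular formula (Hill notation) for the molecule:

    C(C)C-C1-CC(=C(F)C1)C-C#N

C10H14FN

Heavy atoms from the SMILES: 10 C, 1 F, 1 N.
Implicit hydrogens by atom environment:
  5 × C: 2 H each → 10
  3 × C: no H
  1 × C: 3 H
  1 × C: 1 H
  1 × F: no H
  1 × N: no H
  Total hydrogens = 14.
Molecular formula: C10H14FN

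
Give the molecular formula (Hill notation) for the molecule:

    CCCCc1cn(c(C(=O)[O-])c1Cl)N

C9H12ClN2O2-

Heavy atoms from the SMILES: 9 C, 1 Cl, 2 N, 2 O.
Implicit hydrogens by atom environment:
  3 × C: 2 H each → 6
  3 × C (aromatic): no H
  1 × C: 3 H
  1 × C (aromatic): 1 H
  1 × C: no H
  1 × Cl: no H
  1 × N: 2 H
  1 × N (aromatic): no H
  1 × O: no H
  1 × O (charge -1): no H
  Total hydrogens = 12.
Net charge -1.
Molecular formula: C9H12ClN2O2-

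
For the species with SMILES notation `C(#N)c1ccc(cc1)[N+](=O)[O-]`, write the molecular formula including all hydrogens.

C7H4N2O2

Heavy atoms from the SMILES: 7 C, 2 N, 2 O.
Implicit hydrogens by atom environment:
  4 × C (aromatic): 1 H each → 4
  2 × C (aromatic): no H
  1 × C: no H
  1 × N: no H
  1 × N (charge +1): no H
  1 × O: no H
  1 × O (charge -1): no H
  Total hydrogens = 4.
Molecular formula: C7H4N2O2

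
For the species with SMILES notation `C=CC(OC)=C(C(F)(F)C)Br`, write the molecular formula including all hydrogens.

C7H9BrF2O

Heavy atoms from the SMILES: 1 Br, 7 C, 2 F, 1 O.
Implicit hydrogens by atom environment:
  3 × C: no H
  2 × C: 3 H each → 6
  2 × F: no H
  1 × Br: no H
  1 × C: 2 H
  1 × C: 1 H
  1 × O: no H
  Total hydrogens = 9.
Molecular formula: C7H9BrF2O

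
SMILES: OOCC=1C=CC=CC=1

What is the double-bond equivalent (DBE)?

Molecular formula from the SMILES: C7H8O2.
DoU = (2C + 2 + N − H − X)/2 = (2·7 + 2 + 0 − 8 − 0)/2 = 8/2 = 4.
(Structurally: 1 ring(s) + 3 π bond(s) = 4.)

4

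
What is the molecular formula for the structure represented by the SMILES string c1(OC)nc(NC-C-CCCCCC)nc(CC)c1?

C15H27N3O

Heavy atoms from the SMILES: 15 C, 3 N, 1 O.
Implicit hydrogens by atom environment:
  8 × C: 2 H each → 16
  3 × C: 3 H each → 9
  3 × C (aromatic): no H
  2 × N (aromatic): no H
  1 × C (aromatic): 1 H
  1 × N: 1 H
  1 × O: no H
  Total hydrogens = 27.
Molecular formula: C15H27N3O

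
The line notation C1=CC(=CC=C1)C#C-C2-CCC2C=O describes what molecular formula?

C13H12O

Heavy atoms from the SMILES: 13 C, 1 O.
Implicit hydrogens by atom environment:
  5 × C (aromatic): 1 H each → 5
  3 × C: 1 H each → 3
  2 × C: 2 H each → 4
  2 × C: no H
  1 × C (aromatic): no H
  1 × O: no H
  Total hydrogens = 12.
Molecular formula: C13H12O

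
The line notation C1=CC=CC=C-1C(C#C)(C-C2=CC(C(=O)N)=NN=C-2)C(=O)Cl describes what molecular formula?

Heavy atoms from the SMILES: 16 C, 1 Cl, 3 N, 2 O.
Implicit hydrogens by atom environment:
  7 × C (aromatic): 1 H each → 7
  4 × C: no H
  3 × C (aromatic): no H
  2 × N (aromatic): no H
  2 × O: no H
  1 × C: 2 H
  1 × C: 1 H
  1 × Cl: no H
  1 × N: 2 H
  Total hydrogens = 12.
Molecular formula: C16H12ClN3O2

C16H12ClN3O2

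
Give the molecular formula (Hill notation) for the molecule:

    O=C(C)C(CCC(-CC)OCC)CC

C12H24O2

Heavy atoms from the SMILES: 12 C, 2 O.
Implicit hydrogens by atom environment:
  5 × C: 2 H each → 10
  4 × C: 3 H each → 12
  2 × C: 1 H each → 2
  2 × O: no H
  1 × C: no H
  Total hydrogens = 24.
Molecular formula: C12H24O2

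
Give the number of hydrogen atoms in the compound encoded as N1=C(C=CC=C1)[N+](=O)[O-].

Hydrogens are implicit in SMILES; fill each atom to its normal valence:
  4 × C (aromatic): 1 H each → 4
  1 × C (aromatic): no H
  1 × N (aromatic): no H
  1 × N (charge +1): no H
  1 × O: no H
  1 × O (charge -1): no H
  Total hydrogens = 4.

4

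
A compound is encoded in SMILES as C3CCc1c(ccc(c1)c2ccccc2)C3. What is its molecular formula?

C16H16

Heavy atoms from the SMILES: 16 C.
Implicit hydrogens by atom environment:
  8 × C (aromatic): 1 H each → 8
  4 × C: 2 H each → 8
  4 × C (aromatic): no H
  Total hydrogens = 16.
Molecular formula: C16H16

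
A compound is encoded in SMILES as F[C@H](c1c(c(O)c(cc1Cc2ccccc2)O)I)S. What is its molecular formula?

C14H12FIO2S

Heavy atoms from the SMILES: 14 C, 1 F, 1 I, 2 O, 1 S.
Implicit hydrogens by atom environment:
  6 × C (aromatic): 1 H each → 6
  6 × C (aromatic): no H
  2 × O: 1 H each → 2
  1 × C: 2 H
  1 × C: 1 H
  1 × F: no H
  1 × I: no H
  1 × S: 1 H
  Total hydrogens = 12.
Molecular formula: C14H12FIO2S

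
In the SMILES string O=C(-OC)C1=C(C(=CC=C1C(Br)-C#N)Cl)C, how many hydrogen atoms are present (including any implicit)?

9

Hydrogens are implicit in SMILES; fill each atom to its normal valence:
  4 × C (aromatic): no H
  2 × C: 3 H each → 6
  2 × C (aromatic): 1 H each → 2
  2 × C: no H
  2 × O: no H
  1 × Br: no H
  1 × C: 1 H
  1 × Cl: no H
  1 × N: no H
  Total hydrogens = 9.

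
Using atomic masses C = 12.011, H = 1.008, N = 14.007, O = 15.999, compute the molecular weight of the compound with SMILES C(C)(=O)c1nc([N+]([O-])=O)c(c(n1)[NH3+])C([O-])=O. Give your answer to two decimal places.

Molecular formula: C7H6N4O5.
M = 7×12.011 + 6×1.008 + 4×14.007 + 5×15.999 = 226.15 g/mol.

226.15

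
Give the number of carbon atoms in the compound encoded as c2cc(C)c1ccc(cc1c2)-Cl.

The symbol for carbon appears 11 times in the SMILES. Lowercase c denotes aromatic carbon and counts toward C.

11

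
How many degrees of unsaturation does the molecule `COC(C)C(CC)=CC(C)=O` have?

2

Molecular formula from the SMILES: C9H16O2.
DoU = (2C + 2 + N − H − X)/2 = (2·9 + 2 + 0 − 16 − 0)/2 = 4/2 = 2.
(Structurally: 0 ring(s) + 2 π bond(s) = 2.)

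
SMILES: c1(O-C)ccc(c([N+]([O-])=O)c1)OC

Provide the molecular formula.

C8H9NO4

Heavy atoms from the SMILES: 8 C, 1 N, 4 O.
Implicit hydrogens by atom environment:
  3 × C (aromatic): 1 H each → 3
  3 × C (aromatic): no H
  3 × O: no H
  2 × C: 3 H each → 6
  1 × N (charge +1): no H
  1 × O (charge -1): no H
  Total hydrogens = 9.
Molecular formula: C8H9NO4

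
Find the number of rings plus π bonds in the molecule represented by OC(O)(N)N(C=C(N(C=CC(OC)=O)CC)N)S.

3

Molecular formula from the SMILES: C9H18N4O4S.
DoU = (2C + 2 + N − H − X)/2 = (2·9 + 2 + 4 − 18 − 0)/2 = 6/2 = 3.
(Structurally: 0 ring(s) + 3 π bond(s) = 3.)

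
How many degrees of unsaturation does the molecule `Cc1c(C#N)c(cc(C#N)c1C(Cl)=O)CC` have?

9

Molecular formula from the SMILES: C12H9ClN2O.
DoU = (2C + 2 + N − H − X)/2 = (2·12 + 2 + 2 − 9 − 1)/2 = 18/2 = 9.
(Structurally: 1 ring(s) + 8 π bond(s) = 9.)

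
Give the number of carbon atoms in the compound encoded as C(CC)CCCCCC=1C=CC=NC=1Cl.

The symbol for carbon appears 13 times in the SMILES. (Cl is a single chlorine, not C + l.)

13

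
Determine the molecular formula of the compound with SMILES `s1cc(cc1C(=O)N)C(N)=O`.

Heavy atoms from the SMILES: 6 C, 2 N, 2 O, 1 S.
Implicit hydrogens by atom environment:
  2 × C (aromatic): 1 H each → 2
  2 × C (aromatic): no H
  2 × C: no H
  2 × N: 2 H each → 4
  2 × O: no H
  1 × S (aromatic): no H
  Total hydrogens = 6.
Molecular formula: C6H6N2O2S

C6H6N2O2S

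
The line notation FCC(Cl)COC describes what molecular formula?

Heavy atoms from the SMILES: 4 C, 1 Cl, 1 F, 1 O.
Implicit hydrogens by atom environment:
  2 × C: 2 H each → 4
  1 × C: 3 H
  1 × C: 1 H
  1 × Cl: no H
  1 × F: no H
  1 × O: no H
  Total hydrogens = 8.
Molecular formula: C4H8ClFO

C4H8ClFO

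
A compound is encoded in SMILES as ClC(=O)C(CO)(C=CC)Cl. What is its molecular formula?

Heavy atoms from the SMILES: 6 C, 2 Cl, 2 O.
Implicit hydrogens by atom environment:
  2 × C: 1 H each → 2
  2 × C: no H
  2 × Cl: no H
  1 × C: 3 H
  1 × C: 2 H
  1 × O: 1 H
  1 × O: no H
  Total hydrogens = 8.
Molecular formula: C6H8Cl2O2

C6H8Cl2O2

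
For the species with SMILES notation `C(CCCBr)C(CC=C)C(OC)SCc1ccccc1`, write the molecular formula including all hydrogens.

Heavy atoms from the SMILES: 1 Br, 17 C, 1 O, 1 S.
Implicit hydrogens by atom environment:
  7 × C: 2 H each → 14
  5 × C (aromatic): 1 H each → 5
  3 × C: 1 H each → 3
  1 × Br: no H
  1 × C: 3 H
  1 × C (aromatic): no H
  1 × O: no H
  1 × S: no H
  Total hydrogens = 25.
Molecular formula: C17H25BrOS

C17H25BrOS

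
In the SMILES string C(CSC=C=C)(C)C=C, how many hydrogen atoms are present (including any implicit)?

Hydrogens are implicit in SMILES; fill each atom to its normal valence:
  3 × C: 2 H each → 6
  3 × C: 1 H each → 3
  1 × C: 3 H
  1 × C: no H
  1 × S: no H
  Total hydrogens = 12.

12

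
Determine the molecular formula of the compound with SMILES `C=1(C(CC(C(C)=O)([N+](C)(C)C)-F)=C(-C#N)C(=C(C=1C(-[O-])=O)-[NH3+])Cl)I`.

Heavy atoms from the SMILES: 15 C, 1 Cl, 1 F, 1 I, 3 N, 3 O.
Implicit hydrogens by atom environment:
  6 × C (aromatic): no H
  4 × C: 3 H each → 12
  4 × C: no H
  2 × O: no H
  1 × C: 2 H
  1 × Cl: no H
  1 × F: no H
  1 × I: no H
  1 × N (charge +1): 3 H
  1 × N: no H
  1 × N (charge +1): no H
  1 × O (charge -1): no H
  Total hydrogens = 17.
Net charge +1.
Molecular formula: C15H17ClFIN3O3+

C15H17ClFIN3O3+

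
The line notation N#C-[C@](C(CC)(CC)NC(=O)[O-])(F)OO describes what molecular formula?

Heavy atoms from the SMILES: 8 C, 1 F, 2 N, 4 O.
Implicit hydrogens by atom environment:
  4 × C: no H
  2 × C: 3 H each → 6
  2 × C: 2 H each → 4
  2 × O: no H
  1 × F: no H
  1 × N: 1 H
  1 × N: no H
  1 × O: 1 H
  1 × O (charge -1): no H
  Total hydrogens = 12.
Net charge -1.
Molecular formula: C8H12FN2O4-

C8H12FN2O4-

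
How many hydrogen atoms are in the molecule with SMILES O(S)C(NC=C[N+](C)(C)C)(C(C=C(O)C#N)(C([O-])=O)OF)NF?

Hydrogens are implicit in SMILES; fill each atom to its normal valence:
  5 × C: no H
  3 × C: 3 H each → 9
  3 × C: 1 H each → 3
  3 × O: no H
  2 × F: no H
  2 × N: 1 H each → 2
  1 × N: no H
  1 × N (charge +1): no H
  1 × O: 1 H
  1 × O (charge -1): no H
  1 × S: 1 H
  Total hydrogens = 16.

16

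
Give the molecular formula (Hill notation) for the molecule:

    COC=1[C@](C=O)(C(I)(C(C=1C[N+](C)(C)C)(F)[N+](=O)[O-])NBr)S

C11H17BrFIN3O4S+

Heavy atoms from the SMILES: 1 Br, 11 C, 1 F, 1 I, 3 N, 4 O, 1 S.
Implicit hydrogens by atom environment:
  5 × C: no H
  4 × C: 3 H each → 12
  3 × O: no H
  2 × N (charge +1): no H
  1 × Br: no H
  1 × C: 2 H
  1 × C: 1 H
  1 × F: no H
  1 × I: no H
  1 × N: 1 H
  1 × O (charge -1): no H
  1 × S: 1 H
  Total hydrogens = 17.
Net charge +1.
Molecular formula: C11H17BrFIN3O4S+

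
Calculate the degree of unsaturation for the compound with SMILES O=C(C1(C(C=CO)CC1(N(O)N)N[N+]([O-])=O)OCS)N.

Molecular formula from the SMILES: C8H15N5O6S.
DoU = (2C + 2 + N − H − X)/2 = (2·8 + 2 + 5 − 15 − 0)/2 = 8/2 = 4.
(Structurally: 1 ring(s) + 3 π bond(s) = 4.)

4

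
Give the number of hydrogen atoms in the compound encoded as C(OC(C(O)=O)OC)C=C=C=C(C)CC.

Hydrogens are implicit in SMILES; fill each atom to its normal valence:
  4 × C: no H
  3 × C: 3 H each → 9
  3 × O: no H
  2 × C: 2 H each → 4
  2 × C: 1 H each → 2
  1 × O: 1 H
  Total hydrogens = 16.

16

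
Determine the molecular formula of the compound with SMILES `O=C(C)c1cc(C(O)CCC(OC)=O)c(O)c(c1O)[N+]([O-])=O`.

Heavy atoms from the SMILES: 13 C, 1 N, 8 O.
Implicit hydrogens by atom environment:
  5 × C (aromatic): no H
  4 × O: no H
  3 × O: 1 H each → 3
  2 × C: 3 H each → 6
  2 × C: 2 H each → 4
  2 × C: no H
  1 × C (aromatic): 1 H
  1 × C: 1 H
  1 × N (charge +1): no H
  1 × O (charge -1): no H
  Total hydrogens = 15.
Molecular formula: C13H15NO8

C13H15NO8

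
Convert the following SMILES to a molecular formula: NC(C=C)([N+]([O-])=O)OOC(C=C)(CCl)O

C7H11ClN2O5

Heavy atoms from the SMILES: 7 C, 1 Cl, 2 N, 5 O.
Implicit hydrogens by atom environment:
  3 × C: 2 H each → 6
  3 × O: no H
  2 × C: 1 H each → 2
  2 × C: no H
  1 × Cl: no H
  1 × N: 2 H
  1 × N (charge +1): no H
  1 × O: 1 H
  1 × O (charge -1): no H
  Total hydrogens = 11.
Molecular formula: C7H11ClN2O5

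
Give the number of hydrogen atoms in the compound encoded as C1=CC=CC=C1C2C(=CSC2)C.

Hydrogens are implicit in SMILES; fill each atom to its normal valence:
  5 × C (aromatic): 1 H each → 5
  2 × C: 1 H each → 2
  1 × C: 3 H
  1 × C: 2 H
  1 × C: no H
  1 × C (aromatic): no H
  1 × S: no H
  Total hydrogens = 12.

12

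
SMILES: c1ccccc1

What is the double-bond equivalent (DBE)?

Molecular formula from the SMILES: C6H6.
DoU = (2C + 2 + N − H − X)/2 = (2·6 + 2 + 0 − 6 − 0)/2 = 8/2 = 4.
(Structurally: 1 ring(s) + 3 π bond(s) = 4.)

4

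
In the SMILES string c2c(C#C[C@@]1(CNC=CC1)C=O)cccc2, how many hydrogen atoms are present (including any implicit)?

13

Hydrogens are implicit in SMILES; fill each atom to its normal valence:
  5 × C (aromatic): 1 H each → 5
  3 × C: 1 H each → 3
  3 × C: no H
  2 × C: 2 H each → 4
  1 × C (aromatic): no H
  1 × N: 1 H
  1 × O: no H
  Total hydrogens = 13.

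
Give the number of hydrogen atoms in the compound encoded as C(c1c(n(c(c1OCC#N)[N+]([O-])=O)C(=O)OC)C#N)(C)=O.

Hydrogens are implicit in SMILES; fill each atom to its normal valence:
  5 × O: no H
  4 × C (aromatic): no H
  4 × C: no H
  2 × C: 3 H each → 6
  2 × N: no H
  1 × C: 2 H
  1 × N (aromatic): no H
  1 × N (charge +1): no H
  1 × O (charge -1): no H
  Total hydrogens = 8.

8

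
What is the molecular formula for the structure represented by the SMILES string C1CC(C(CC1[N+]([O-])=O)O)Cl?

C6H10ClNO3

Heavy atoms from the SMILES: 6 C, 1 Cl, 1 N, 3 O.
Implicit hydrogens by atom environment:
  3 × C: 2 H each → 6
  3 × C: 1 H each → 3
  1 × Cl: no H
  1 × N (charge +1): no H
  1 × O: 1 H
  1 × O: no H
  1 × O (charge -1): no H
  Total hydrogens = 10.
Molecular formula: C6H10ClNO3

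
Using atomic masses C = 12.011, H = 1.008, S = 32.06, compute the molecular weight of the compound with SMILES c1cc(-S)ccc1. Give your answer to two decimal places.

110.17

Molecular formula: C6H6S.
M = 6×12.011 + 6×1.008 + 1×32.06 = 110.17 g/mol.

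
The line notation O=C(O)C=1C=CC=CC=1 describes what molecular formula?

Heavy atoms from the SMILES: 7 C, 2 O.
Implicit hydrogens by atom environment:
  5 × C (aromatic): 1 H each → 5
  1 × C (aromatic): no H
  1 × C: no H
  1 × O: 1 H
  1 × O: no H
  Total hydrogens = 6.
Molecular formula: C7H6O2

C7H6O2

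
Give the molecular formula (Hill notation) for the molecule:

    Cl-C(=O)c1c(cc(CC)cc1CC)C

Heavy atoms from the SMILES: 12 C, 1 Cl, 1 O.
Implicit hydrogens by atom environment:
  4 × C (aromatic): no H
  3 × C: 3 H each → 9
  2 × C: 2 H each → 4
  2 × C (aromatic): 1 H each → 2
  1 × C: no H
  1 × Cl: no H
  1 × O: no H
  Total hydrogens = 15.
Molecular formula: C12H15ClO

C12H15ClO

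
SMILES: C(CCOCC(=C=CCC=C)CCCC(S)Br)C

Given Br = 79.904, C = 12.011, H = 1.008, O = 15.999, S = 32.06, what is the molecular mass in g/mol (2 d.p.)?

Molecular formula: C15H25BrOS.
M = 1×79.904 + 15×12.011 + 25×1.008 + 1×15.999 + 1×32.06 = 333.33 g/mol.

333.33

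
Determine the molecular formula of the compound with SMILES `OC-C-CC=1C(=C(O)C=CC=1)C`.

C10H14O2

Heavy atoms from the SMILES: 10 C, 2 O.
Implicit hydrogens by atom environment:
  3 × C: 2 H each → 6
  3 × C (aromatic): 1 H each → 3
  3 × C (aromatic): no H
  2 × O: 1 H each → 2
  1 × C: 3 H
  Total hydrogens = 14.
Molecular formula: C10H14O2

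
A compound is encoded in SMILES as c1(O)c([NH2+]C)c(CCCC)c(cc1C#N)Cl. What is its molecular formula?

C12H16ClN2O+

Heavy atoms from the SMILES: 12 C, 1 Cl, 2 N, 1 O.
Implicit hydrogens by atom environment:
  5 × C (aromatic): no H
  3 × C: 2 H each → 6
  2 × C: 3 H each → 6
  1 × C (aromatic): 1 H
  1 × C: no H
  1 × Cl: no H
  1 × N (charge +1): 2 H
  1 × N: no H
  1 × O: 1 H
  Total hydrogens = 16.
Net charge +1.
Molecular formula: C12H16ClN2O+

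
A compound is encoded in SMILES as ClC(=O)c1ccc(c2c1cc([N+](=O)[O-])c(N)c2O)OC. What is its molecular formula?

Heavy atoms from the SMILES: 12 C, 1 Cl, 2 N, 5 O.
Implicit hydrogens by atom environment:
  7 × C (aromatic): no H
  3 × C (aromatic): 1 H each → 3
  3 × O: no H
  1 × C: 3 H
  1 × C: no H
  1 × Cl: no H
  1 × N: 2 H
  1 × N (charge +1): no H
  1 × O: 1 H
  1 × O (charge -1): no H
  Total hydrogens = 9.
Molecular formula: C12H9ClN2O5

C12H9ClN2O5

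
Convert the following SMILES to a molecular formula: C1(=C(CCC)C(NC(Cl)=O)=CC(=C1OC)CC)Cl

Heavy atoms from the SMILES: 13 C, 2 Cl, 1 N, 2 O.
Implicit hydrogens by atom environment:
  5 × C (aromatic): no H
  3 × C: 3 H each → 9
  3 × C: 2 H each → 6
  2 × Cl: no H
  2 × O: no H
  1 × C (aromatic): 1 H
  1 × C: no H
  1 × N: 1 H
  Total hydrogens = 17.
Molecular formula: C13H17Cl2NO2

C13H17Cl2NO2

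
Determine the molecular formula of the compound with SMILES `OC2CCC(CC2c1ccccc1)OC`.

C13H18O2

Heavy atoms from the SMILES: 13 C, 2 O.
Implicit hydrogens by atom environment:
  5 × C (aromatic): 1 H each → 5
  3 × C: 2 H each → 6
  3 × C: 1 H each → 3
  1 × C: 3 H
  1 × C (aromatic): no H
  1 × O: 1 H
  1 × O: no H
  Total hydrogens = 18.
Molecular formula: C13H18O2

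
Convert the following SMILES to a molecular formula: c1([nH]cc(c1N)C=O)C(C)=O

Heavy atoms from the SMILES: 7 C, 2 N, 2 O.
Implicit hydrogens by atom environment:
  3 × C (aromatic): no H
  2 × O: no H
  1 × C: 3 H
  1 × C (aromatic): 1 H
  1 × C: 1 H
  1 × C: no H
  1 × N: 2 H
  1 × N (aromatic): 1 H
  Total hydrogens = 8.
Molecular formula: C7H8N2O2

C7H8N2O2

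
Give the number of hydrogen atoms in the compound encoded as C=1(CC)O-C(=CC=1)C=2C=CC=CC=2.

12

Hydrogens are implicit in SMILES; fill each atom to its normal valence:
  7 × C (aromatic): 1 H each → 7
  3 × C (aromatic): no H
  1 × C: 3 H
  1 × C: 2 H
  1 × O (aromatic): no H
  Total hydrogens = 12.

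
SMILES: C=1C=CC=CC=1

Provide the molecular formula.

Heavy atoms from the SMILES: 6 C.
Implicit hydrogens by atom environment:
  6 × C (aromatic): 1 H each → 6
  Total hydrogens = 6.
Molecular formula: C6H6

C6H6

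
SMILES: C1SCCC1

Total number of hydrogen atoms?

Hydrogens are implicit in SMILES; fill each atom to its normal valence:
  4 × C: 2 H each → 8
  1 × S: no H
  Total hydrogens = 8.

8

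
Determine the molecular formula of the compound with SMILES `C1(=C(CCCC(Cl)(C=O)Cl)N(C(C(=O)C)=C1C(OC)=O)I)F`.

C13H13Cl2FINO4

Heavy atoms from the SMILES: 13 C, 2 Cl, 1 F, 1 I, 1 N, 4 O.
Implicit hydrogens by atom environment:
  4 × C (aromatic): no H
  4 × O: no H
  3 × C: 2 H each → 6
  3 × C: no H
  2 × C: 3 H each → 6
  2 × Cl: no H
  1 × C: 1 H
  1 × F: no H
  1 × I: no H
  1 × N (aromatic): no H
  Total hydrogens = 13.
Molecular formula: C13H13Cl2FINO4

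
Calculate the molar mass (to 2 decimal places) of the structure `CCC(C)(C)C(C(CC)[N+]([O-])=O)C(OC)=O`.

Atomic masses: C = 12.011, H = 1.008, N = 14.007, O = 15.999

Molecular formula: C11H21NO4.
M = 11×12.011 + 21×1.008 + 1×14.007 + 4×15.999 = 231.29 g/mol.

231.29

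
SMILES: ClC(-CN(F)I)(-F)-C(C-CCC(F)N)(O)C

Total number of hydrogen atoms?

15

Hydrogens are implicit in SMILES; fill each atom to its normal valence:
  4 × C: 2 H each → 8
  3 × F: no H
  2 × C: no H
  1 × C: 3 H
  1 × C: 1 H
  1 × Cl: no H
  1 × I: no H
  1 × N: 2 H
  1 × N: no H
  1 × O: 1 H
  Total hydrogens = 15.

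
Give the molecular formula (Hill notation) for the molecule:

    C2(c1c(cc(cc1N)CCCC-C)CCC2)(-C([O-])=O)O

C16H22NO3-

Heavy atoms from the SMILES: 16 C, 1 N, 3 O.
Implicit hydrogens by atom environment:
  7 × C: 2 H each → 14
  4 × C (aromatic): no H
  2 × C (aromatic): 1 H each → 2
  2 × C: no H
  1 × C: 3 H
  1 × N: 2 H
  1 × O: 1 H
  1 × O: no H
  1 × O (charge -1): no H
  Total hydrogens = 22.
Net charge -1.
Molecular formula: C16H22NO3-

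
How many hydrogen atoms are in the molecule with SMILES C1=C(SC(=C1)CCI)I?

6

Hydrogens are implicit in SMILES; fill each atom to its normal valence:
  2 × C: 2 H each → 4
  2 × C (aromatic): 1 H each → 2
  2 × C (aromatic): no H
  2 × I: no H
  1 × S (aromatic): no H
  Total hydrogens = 6.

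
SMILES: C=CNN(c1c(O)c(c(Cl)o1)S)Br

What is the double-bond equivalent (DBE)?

Molecular formula from the SMILES: C6H6BrClN2O2S.
DoU = (2C + 2 + N − H − X)/2 = (2·6 + 2 + 2 − 6 − 2)/2 = 8/2 = 4.
(Structurally: 1 ring(s) + 3 π bond(s) = 4.)

4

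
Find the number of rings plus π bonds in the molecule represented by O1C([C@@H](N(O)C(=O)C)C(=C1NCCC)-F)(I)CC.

Molecular formula from the SMILES: C11H18FIN2O3.
DoU = (2C + 2 + N − H − X)/2 = (2·11 + 2 + 2 − 18 − 2)/2 = 6/2 = 3.
(Structurally: 1 ring(s) + 2 π bond(s) = 3.)

3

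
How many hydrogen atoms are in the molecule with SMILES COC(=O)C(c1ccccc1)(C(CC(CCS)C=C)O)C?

Hydrogens are implicit in SMILES; fill each atom to its normal valence:
  5 × C (aromatic): 1 H each → 5
  4 × C: 2 H each → 8
  3 × C: 1 H each → 3
  2 × C: 3 H each → 6
  2 × C: no H
  2 × O: no H
  1 × C (aromatic): no H
  1 × O: 1 H
  1 × S: 1 H
  Total hydrogens = 24.

24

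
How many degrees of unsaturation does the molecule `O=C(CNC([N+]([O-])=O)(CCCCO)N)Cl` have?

Molecular formula from the SMILES: C7H14ClN3O4.
DoU = (2C + 2 + N − H − X)/2 = (2·7 + 2 + 3 − 14 − 1)/2 = 4/2 = 2.
(Structurally: 0 ring(s) + 2 π bond(s) = 2.)

2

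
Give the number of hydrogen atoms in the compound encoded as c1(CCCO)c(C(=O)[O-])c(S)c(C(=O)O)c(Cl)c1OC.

12

Hydrogens are implicit in SMILES; fill each atom to its normal valence:
  6 × C (aromatic): no H
  3 × C: 2 H each → 6
  3 × O: no H
  2 × C: no H
  2 × O: 1 H each → 2
  1 × C: 3 H
  1 × Cl: no H
  1 × O (charge -1): no H
  1 × S: 1 H
  Total hydrogens = 12.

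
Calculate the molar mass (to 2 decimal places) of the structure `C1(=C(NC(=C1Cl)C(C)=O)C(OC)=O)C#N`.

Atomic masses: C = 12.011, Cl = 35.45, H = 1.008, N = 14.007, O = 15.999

226.62

Molecular formula: C9H7ClN2O3.
M = 9×12.011 + 1×35.45 + 7×1.008 + 2×14.007 + 3×15.999 = 226.62 g/mol.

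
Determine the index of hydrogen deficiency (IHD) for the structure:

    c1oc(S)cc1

3

Molecular formula from the SMILES: C4H4OS.
DoU = (2C + 2 + N − H − X)/2 = (2·4 + 2 + 0 − 4 − 0)/2 = 6/2 = 3.
(Structurally: 1 ring(s) + 2 π bond(s) = 3.)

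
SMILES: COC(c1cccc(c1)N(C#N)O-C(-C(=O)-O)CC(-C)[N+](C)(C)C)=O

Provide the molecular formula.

C17H24N3O5+

Heavy atoms from the SMILES: 17 C, 3 N, 5 O.
Implicit hydrogens by atom environment:
  5 × C: 3 H each → 15
  4 × C (aromatic): 1 H each → 4
  4 × O: no H
  3 × C: no H
  2 × C: 1 H each → 2
  2 × C (aromatic): no H
  2 × N: no H
  1 × C: 2 H
  1 × N (charge +1): no H
  1 × O: 1 H
  Total hydrogens = 24.
Net charge +1.
Molecular formula: C17H24N3O5+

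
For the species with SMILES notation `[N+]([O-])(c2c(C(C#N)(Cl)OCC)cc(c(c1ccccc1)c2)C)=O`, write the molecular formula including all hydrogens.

Heavy atoms from the SMILES: 17 C, 1 Cl, 2 N, 3 O.
Implicit hydrogens by atom environment:
  7 × C (aromatic): 1 H each → 7
  5 × C (aromatic): no H
  2 × C: 3 H each → 6
  2 × C: no H
  2 × O: no H
  1 × C: 2 H
  1 × Cl: no H
  1 × N (charge +1): no H
  1 × N: no H
  1 × O (charge -1): no H
  Total hydrogens = 15.
Molecular formula: C17H15ClN2O3

C17H15ClN2O3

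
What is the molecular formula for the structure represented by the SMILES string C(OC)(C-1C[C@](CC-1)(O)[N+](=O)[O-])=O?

C7H11NO5

Heavy atoms from the SMILES: 7 C, 1 N, 5 O.
Implicit hydrogens by atom environment:
  3 × C: 2 H each → 6
  3 × O: no H
  2 × C: no H
  1 × C: 3 H
  1 × C: 1 H
  1 × N (charge +1): no H
  1 × O: 1 H
  1 × O (charge -1): no H
  Total hydrogens = 11.
Molecular formula: C7H11NO5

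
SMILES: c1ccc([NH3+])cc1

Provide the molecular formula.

C6H8N+

Heavy atoms from the SMILES: 6 C, 1 N.
Implicit hydrogens by atom environment:
  5 × C (aromatic): 1 H each → 5
  1 × C (aromatic): no H
  1 × N (charge +1): 3 H
  Total hydrogens = 8.
Net charge +1.
Molecular formula: C6H8N+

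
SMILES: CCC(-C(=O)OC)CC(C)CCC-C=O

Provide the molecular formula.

C12H22O3

Heavy atoms from the SMILES: 12 C, 3 O.
Implicit hydrogens by atom environment:
  5 × C: 2 H each → 10
  3 × C: 3 H each → 9
  3 × C: 1 H each → 3
  3 × O: no H
  1 × C: no H
  Total hydrogens = 22.
Molecular formula: C12H22O3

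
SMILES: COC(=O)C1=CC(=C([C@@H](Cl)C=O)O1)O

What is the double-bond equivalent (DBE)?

5

Molecular formula from the SMILES: C8H7ClO5.
DoU = (2C + 2 + N − H − X)/2 = (2·8 + 2 + 0 − 7 − 1)/2 = 10/2 = 5.
(Structurally: 1 ring(s) + 4 π bond(s) = 5.)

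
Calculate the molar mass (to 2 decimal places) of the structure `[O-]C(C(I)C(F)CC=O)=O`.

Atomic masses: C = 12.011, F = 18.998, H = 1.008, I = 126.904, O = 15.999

Molecular formula: C5H5FIO3-.
M = 5×12.011 + 1×18.998 + 5×1.008 + 1×126.904 + 3×15.999 = 258.99 g/mol.

258.99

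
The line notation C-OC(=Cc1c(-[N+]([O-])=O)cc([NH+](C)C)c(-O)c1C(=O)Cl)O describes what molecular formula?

C12H14ClN2O6+

Heavy atoms from the SMILES: 12 C, 1 Cl, 2 N, 6 O.
Implicit hydrogens by atom environment:
  5 × C (aromatic): no H
  3 × C: 3 H each → 9
  3 × O: no H
  2 × C: no H
  2 × O: 1 H each → 2
  1 × C (aromatic): 1 H
  1 × C: 1 H
  1 × Cl: no H
  1 × N (charge +1): 1 H
  1 × N (charge +1): no H
  1 × O (charge -1): no H
  Total hydrogens = 14.
Net charge +1.
Molecular formula: C12H14ClN2O6+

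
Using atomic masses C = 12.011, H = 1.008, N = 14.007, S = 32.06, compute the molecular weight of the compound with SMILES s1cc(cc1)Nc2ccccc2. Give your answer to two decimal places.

Molecular formula: C10H9NS.
M = 10×12.011 + 9×1.008 + 1×14.007 + 1×32.06 = 175.25 g/mol.

175.25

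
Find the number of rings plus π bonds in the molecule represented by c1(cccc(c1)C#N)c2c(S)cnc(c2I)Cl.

10

Molecular formula from the SMILES: C12H6ClIN2S.
DoU = (2C + 2 + N − H − X)/2 = (2·12 + 2 + 2 − 6 − 2)/2 = 20/2 = 10.
(Structurally: 2 ring(s) + 8 π bond(s) = 10.)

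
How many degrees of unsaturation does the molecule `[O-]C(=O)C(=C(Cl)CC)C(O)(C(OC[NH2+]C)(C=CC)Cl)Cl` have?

3

Molecular formula from the SMILES: C12H18Cl3NO4.
DoU = (2C + 2 + N − H − X)/2 = (2·12 + 2 + 1 − 18 − 3)/2 = 6/2 = 3.
(Structurally: 0 ring(s) + 3 π bond(s) = 3.)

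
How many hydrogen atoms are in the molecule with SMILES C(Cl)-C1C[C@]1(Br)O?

6

Hydrogens are implicit in SMILES; fill each atom to its normal valence:
  2 × C: 2 H each → 4
  1 × Br: no H
  1 × C: 1 H
  1 × C: no H
  1 × Cl: no H
  1 × O: 1 H
  Total hydrogens = 6.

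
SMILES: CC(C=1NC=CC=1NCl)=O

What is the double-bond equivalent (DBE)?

4

Molecular formula from the SMILES: C6H7ClN2O.
DoU = (2C + 2 + N − H − X)/2 = (2·6 + 2 + 2 − 7 − 1)/2 = 8/2 = 4.
(Structurally: 1 ring(s) + 3 π bond(s) = 4.)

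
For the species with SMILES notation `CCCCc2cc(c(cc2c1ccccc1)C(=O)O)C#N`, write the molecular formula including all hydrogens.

Heavy atoms from the SMILES: 18 C, 1 N, 2 O.
Implicit hydrogens by atom environment:
  7 × C (aromatic): 1 H each → 7
  5 × C (aromatic): no H
  3 × C: 2 H each → 6
  2 × C: no H
  1 × C: 3 H
  1 × N: no H
  1 × O: 1 H
  1 × O: no H
  Total hydrogens = 17.
Molecular formula: C18H17NO2

C18H17NO2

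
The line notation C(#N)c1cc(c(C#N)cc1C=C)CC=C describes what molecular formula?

C13H10N2

Heavy atoms from the SMILES: 13 C, 2 N.
Implicit hydrogens by atom environment:
  4 × C (aromatic): no H
  3 × C: 2 H each → 6
  2 × C (aromatic): 1 H each → 2
  2 × C: 1 H each → 2
  2 × C: no H
  2 × N: no H
  Total hydrogens = 10.
Molecular formula: C13H10N2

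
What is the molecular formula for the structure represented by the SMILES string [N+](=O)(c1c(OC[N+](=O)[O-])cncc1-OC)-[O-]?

Heavy atoms from the SMILES: 7 C, 3 N, 6 O.
Implicit hydrogens by atom environment:
  4 × O: no H
  3 × C (aromatic): no H
  2 × C (aromatic): 1 H each → 2
  2 × N (charge +1): no H
  2 × O (charge -1): no H
  1 × C: 3 H
  1 × C: 2 H
  1 × N (aromatic): no H
  Total hydrogens = 7.
Molecular formula: C7H7N3O6

C7H7N3O6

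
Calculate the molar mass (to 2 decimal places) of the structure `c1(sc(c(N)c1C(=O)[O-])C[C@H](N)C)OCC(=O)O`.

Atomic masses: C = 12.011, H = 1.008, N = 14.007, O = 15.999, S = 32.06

273.28

Molecular formula: C10H13N2O5S-.
M = 10×12.011 + 13×1.008 + 2×14.007 + 5×15.999 + 1×32.06 = 273.28 g/mol.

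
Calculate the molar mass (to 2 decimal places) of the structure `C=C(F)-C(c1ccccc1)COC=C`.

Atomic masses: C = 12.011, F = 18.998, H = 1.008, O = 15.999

192.23

Molecular formula: C12H13FO.
M = 12×12.011 + 1×18.998 + 13×1.008 + 1×15.999 = 192.23 g/mol.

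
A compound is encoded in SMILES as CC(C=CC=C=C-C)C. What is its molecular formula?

C9H14

Heavy atoms from the SMILES: 9 C.
Implicit hydrogens by atom environment:
  5 × C: 1 H each → 5
  3 × C: 3 H each → 9
  1 × C: no H
  Total hydrogens = 14.
Molecular formula: C9H14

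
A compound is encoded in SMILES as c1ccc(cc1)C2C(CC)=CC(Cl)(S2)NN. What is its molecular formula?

Heavy atoms from the SMILES: 12 C, 1 Cl, 2 N, 1 S.
Implicit hydrogens by atom environment:
  5 × C (aromatic): 1 H each → 5
  2 × C: 1 H each → 2
  2 × C: no H
  1 × C: 3 H
  1 × C: 2 H
  1 × C (aromatic): no H
  1 × Cl: no H
  1 × N: 2 H
  1 × N: 1 H
  1 × S: no H
  Total hydrogens = 15.
Molecular formula: C12H15ClN2S

C12H15ClN2S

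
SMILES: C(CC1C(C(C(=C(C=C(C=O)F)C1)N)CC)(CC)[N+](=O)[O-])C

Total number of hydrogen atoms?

Hydrogens are implicit in SMILES; fill each atom to its normal valence:
  5 × C: 2 H each → 10
  4 × C: 1 H each → 4
  4 × C: no H
  3 × C: 3 H each → 9
  2 × O: no H
  1 × F: no H
  1 × N: 2 H
  1 × N (charge +1): no H
  1 × O (charge -1): no H
  Total hydrogens = 25.

25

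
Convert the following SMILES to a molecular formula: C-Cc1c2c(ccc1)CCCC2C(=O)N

C13H17NO

Heavy atoms from the SMILES: 13 C, 1 N, 1 O.
Implicit hydrogens by atom environment:
  4 × C: 2 H each → 8
  3 × C (aromatic): 1 H each → 3
  3 × C (aromatic): no H
  1 × C: 3 H
  1 × C: 1 H
  1 × C: no H
  1 × N: 2 H
  1 × O: no H
  Total hydrogens = 17.
Molecular formula: C13H17NO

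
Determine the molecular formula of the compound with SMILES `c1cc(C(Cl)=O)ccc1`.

Heavy atoms from the SMILES: 7 C, 1 Cl, 1 O.
Implicit hydrogens by atom environment:
  5 × C (aromatic): 1 H each → 5
  1 × C (aromatic): no H
  1 × C: no H
  1 × Cl: no H
  1 × O: no H
  Total hydrogens = 5.
Molecular formula: C7H5ClO

C7H5ClO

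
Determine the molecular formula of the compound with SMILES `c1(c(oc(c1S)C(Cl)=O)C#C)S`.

Heavy atoms from the SMILES: 7 C, 1 Cl, 2 O, 2 S.
Implicit hydrogens by atom environment:
  4 × C (aromatic): no H
  2 × C: no H
  2 × S: 1 H each → 2
  1 × C: 1 H
  1 × Cl: no H
  1 × O (aromatic): no H
  1 × O: no H
  Total hydrogens = 3.
Molecular formula: C7H3ClO2S2

C7H3ClO2S2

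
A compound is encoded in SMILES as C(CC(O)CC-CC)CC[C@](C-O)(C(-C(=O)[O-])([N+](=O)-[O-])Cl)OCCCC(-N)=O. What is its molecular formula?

C17H30ClN2O8-

Heavy atoms from the SMILES: 17 C, 1 Cl, 2 N, 8 O.
Implicit hydrogens by atom environment:
  11 × C: 2 H each → 22
  4 × C: no H
  4 × O: no H
  2 × O: 1 H each → 2
  2 × O (charge -1): no H
  1 × C: 3 H
  1 × C: 1 H
  1 × Cl: no H
  1 × N: 2 H
  1 × N (charge +1): no H
  Total hydrogens = 30.
Net charge -1.
Molecular formula: C17H30ClN2O8-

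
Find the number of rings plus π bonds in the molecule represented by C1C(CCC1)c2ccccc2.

Molecular formula from the SMILES: C11H14.
DoU = (2C + 2 + N − H − X)/2 = (2·11 + 2 + 0 − 14 − 0)/2 = 10/2 = 5.
(Structurally: 2 ring(s) + 3 π bond(s) = 5.)

5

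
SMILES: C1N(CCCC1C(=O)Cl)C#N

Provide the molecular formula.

C7H9ClN2O

Heavy atoms from the SMILES: 7 C, 1 Cl, 2 N, 1 O.
Implicit hydrogens by atom environment:
  4 × C: 2 H each → 8
  2 × C: no H
  2 × N: no H
  1 × C: 1 H
  1 × Cl: no H
  1 × O: no H
  Total hydrogens = 9.
Molecular formula: C7H9ClN2O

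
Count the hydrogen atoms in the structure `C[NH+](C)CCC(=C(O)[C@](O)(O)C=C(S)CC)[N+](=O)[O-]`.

Hydrogens are implicit in SMILES; fill each atom to its normal valence:
  4 × C: no H
  3 × C: 3 H each → 9
  3 × C: 2 H each → 6
  3 × O: 1 H each → 3
  1 × C: 1 H
  1 × N (charge +1): 1 H
  1 × N (charge +1): no H
  1 × O: no H
  1 × O (charge -1): no H
  1 × S: 1 H
  Total hydrogens = 21.

21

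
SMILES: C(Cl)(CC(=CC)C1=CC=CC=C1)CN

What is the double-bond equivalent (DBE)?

Molecular formula from the SMILES: C12H16ClN.
DoU = (2C + 2 + N − H − X)/2 = (2·12 + 2 + 1 − 16 − 1)/2 = 10/2 = 5.
(Structurally: 1 ring(s) + 4 π bond(s) = 5.)

5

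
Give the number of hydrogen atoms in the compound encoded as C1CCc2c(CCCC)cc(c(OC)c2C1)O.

22

Hydrogens are implicit in SMILES; fill each atom to its normal valence:
  7 × C: 2 H each → 14
  5 × C (aromatic): no H
  2 × C: 3 H each → 6
  1 × C (aromatic): 1 H
  1 × O: 1 H
  1 × O: no H
  Total hydrogens = 22.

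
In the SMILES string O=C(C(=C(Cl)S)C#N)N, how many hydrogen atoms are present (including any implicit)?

3

Hydrogens are implicit in SMILES; fill each atom to its normal valence:
  4 × C: no H
  1 × Cl: no H
  1 × N: 2 H
  1 × N: no H
  1 × O: no H
  1 × S: 1 H
  Total hydrogens = 3.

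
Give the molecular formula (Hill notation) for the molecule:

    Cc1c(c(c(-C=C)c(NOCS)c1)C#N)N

Heavy atoms from the SMILES: 11 C, 3 N, 1 O, 1 S.
Implicit hydrogens by atom environment:
  5 × C (aromatic): no H
  2 × C: 2 H each → 4
  1 × C: 3 H
  1 × C (aromatic): 1 H
  1 × C: 1 H
  1 × C: no H
  1 × N: 2 H
  1 × N: 1 H
  1 × N: no H
  1 × O: no H
  1 × S: 1 H
  Total hydrogens = 13.
Molecular formula: C11H13N3OS

C11H13N3OS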